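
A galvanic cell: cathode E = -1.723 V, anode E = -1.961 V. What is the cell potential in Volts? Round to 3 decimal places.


Standard cell potential: E_cell = E_cathode - E_anode.
E_cell = -1.723 - (-1.961)
E_cell = 0.238 V, rounded to 3 dp:

0.238 V


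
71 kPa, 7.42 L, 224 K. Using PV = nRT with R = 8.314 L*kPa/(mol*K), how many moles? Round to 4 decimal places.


PV = nRT, solve for n = PV / (RT).
PV = 71 * 7.42 = 526.82
RT = 8.314 * 224 = 1862.336
n = 526.82 / 1862.336
n = 0.28288128 mol, rounded to 4 dp:

0.2829 mol


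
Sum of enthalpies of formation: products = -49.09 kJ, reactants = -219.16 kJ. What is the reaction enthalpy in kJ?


dH_rxn = sum(dH_f products) - sum(dH_f reactants)
dH_rxn = -49.09 - (-219.16)
dH_rxn = 170.07 kJ:

170.07 kJ


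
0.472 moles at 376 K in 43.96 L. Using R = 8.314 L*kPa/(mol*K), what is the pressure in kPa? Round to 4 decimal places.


PV = nRT, solve for P = nRT / V.
nRT = 0.472 * 8.314 * 376 = 1475.5022
P = 1475.5022 / 43.96
P = 33.56465423 kPa, rounded to 4 dp:

33.5647 kPa


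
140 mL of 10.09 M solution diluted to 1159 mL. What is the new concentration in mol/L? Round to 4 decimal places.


Dilution: M1*V1 = M2*V2, solve for M2.
M2 = M1*V1 / V2
M2 = 10.09 * 140 / 1159
M2 = 1412.6 / 1159
M2 = 1.21880932 mol/L, rounded to 4 dp:

1.2188 mol/L


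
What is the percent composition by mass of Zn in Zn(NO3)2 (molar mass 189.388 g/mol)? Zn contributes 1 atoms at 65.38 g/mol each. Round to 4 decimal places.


pct = 100 * (n_elem * M_elem) / M_total
mass_contribution = 1 * 65.38 = 65.38 g/mol
pct = 100 * 65.38 / 189.388
pct = 34.5217226 %, rounded to 4 dp:

34.5217 %


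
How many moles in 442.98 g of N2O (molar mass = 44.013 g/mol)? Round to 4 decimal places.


n = mass / M
n = 442.98 / 44.013
n = 10.0647536 mol, rounded to 4 dp:

10.0648 mol


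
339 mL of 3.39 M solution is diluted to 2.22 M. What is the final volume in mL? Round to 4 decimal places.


Dilution: M1*V1 = M2*V2, solve for V2.
V2 = M1*V1 / M2
V2 = 3.39 * 339 / 2.22
V2 = 1149.21 / 2.22
V2 = 517.66216216 mL, rounded to 4 dp:

517.6622 mL


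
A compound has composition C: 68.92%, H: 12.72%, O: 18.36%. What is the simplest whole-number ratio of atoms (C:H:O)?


Assume 100 g of compound, divide each mass% by atomic mass to get moles, then normalize by the smallest to get a raw atom ratio.
Moles per 100 g: C: 68.92/12.011 = 5.7381, H: 12.72/1.008 = 12.619, O: 18.36/15.999 = 1.1476
Raw ratio (divide by min = 1.1476): C: 5.0, H: 10.996, O: 1.0
Multiply by 1 to clear fractions: C: 5.0 ~= 5, H: 10.996 ~= 11, O: 1.0 ~= 1
Reduce by GCD to get the simplest whole-number ratio:

5:11:1


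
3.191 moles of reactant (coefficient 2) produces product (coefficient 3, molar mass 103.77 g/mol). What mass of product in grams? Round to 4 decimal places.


Use the coefficient ratio to convert reactant moles to product moles, then multiply by the product's molar mass.
moles_P = moles_R * (coeff_P / coeff_R) = 3.191 * (3/2) = 4.7865
mass_P = moles_P * M_P = 4.7865 * 103.77
mass_P = 496.695105 g, rounded to 4 dp:

496.6951 g


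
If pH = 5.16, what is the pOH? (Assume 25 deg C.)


At 25 deg C, pH + pOH = 14.
pOH = 14 - pH = 14 - 5.16
pOH = 8.84:

8.84


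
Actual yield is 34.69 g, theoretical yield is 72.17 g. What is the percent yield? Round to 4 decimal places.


% yield = 100 * actual / theoretical
% yield = 100 * 34.69 / 72.17
% yield = 48.06706388 %, rounded to 4 dp:

48.0671 %


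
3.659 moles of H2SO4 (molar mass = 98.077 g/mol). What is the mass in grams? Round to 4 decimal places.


mass = n * M
mass = 3.659 * 98.077
mass = 358.863743 g, rounded to 4 dp:

358.8637 g


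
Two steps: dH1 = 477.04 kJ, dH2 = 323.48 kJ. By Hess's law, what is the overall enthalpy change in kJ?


Hess's law: enthalpy is a state function, so add the step enthalpies.
dH_total = dH1 + dH2 = 477.04 + (323.48)
dH_total = 800.52 kJ:

800.52 kJ


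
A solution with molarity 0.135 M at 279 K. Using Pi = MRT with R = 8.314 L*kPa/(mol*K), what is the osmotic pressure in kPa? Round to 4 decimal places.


Osmotic pressure (van't Hoff): Pi = M*R*T.
RT = 8.314 * 279 = 2319.606
Pi = 0.135 * 2319.606
Pi = 313.14681 kPa, rounded to 4 dp:

313.1468 kPa


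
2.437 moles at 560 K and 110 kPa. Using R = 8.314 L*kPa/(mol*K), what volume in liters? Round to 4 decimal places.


PV = nRT, solve for V = nRT / P.
nRT = 2.437 * 8.314 * 560 = 11346.2821
V = 11346.2821 / 110
V = 103.14801909 L, rounded to 4 dp:

103.1480 L


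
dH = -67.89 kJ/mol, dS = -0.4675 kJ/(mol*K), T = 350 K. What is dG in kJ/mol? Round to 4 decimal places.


Gibbs: dG = dH - T*dS (consistent units, dS already in kJ/(mol*K)).
T*dS = 350 * -0.4675 = -163.625
dG = -67.89 - (-163.625)
dG = 95.735 kJ/mol, rounded to 4 dp:

95.7350 kJ/mol


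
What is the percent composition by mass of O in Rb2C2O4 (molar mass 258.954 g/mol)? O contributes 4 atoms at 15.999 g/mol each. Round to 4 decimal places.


pct = 100 * (n_elem * M_elem) / M_total
mass_contribution = 4 * 15.999 = 63.996 g/mol
pct = 100 * 63.996 / 258.954
pct = 24.71326954 %, rounded to 4 dp:

24.7133 %


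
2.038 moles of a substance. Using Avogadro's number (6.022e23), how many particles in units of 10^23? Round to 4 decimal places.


N = n * NA, then divide by 1e23 for the requested units.
N / 1e23 = n * 6.022
N / 1e23 = 2.038 * 6.022
N / 1e23 = 12.272836, rounded to 4 dp:

12.2728


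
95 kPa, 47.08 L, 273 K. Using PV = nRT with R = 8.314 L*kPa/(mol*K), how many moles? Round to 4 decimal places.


PV = nRT, solve for n = PV / (RT).
PV = 95 * 47.08 = 4472.6
RT = 8.314 * 273 = 2269.722
n = 4472.6 / 2269.722
n = 1.9705497 mol, rounded to 4 dp:

1.9705 mol


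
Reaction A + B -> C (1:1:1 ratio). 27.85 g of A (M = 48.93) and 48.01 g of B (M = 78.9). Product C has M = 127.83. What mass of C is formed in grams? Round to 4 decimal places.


Find moles of each reactant; the smaller value is the limiting reagent in a 1:1:1 reaction, so moles_C equals moles of the limiter.
n_A = mass_A / M_A = 27.85 / 48.93 = 0.56918 mol
n_B = mass_B / M_B = 48.01 / 78.9 = 0.608492 mol
Limiting reagent: A (smaller), n_limiting = 0.56918 mol
mass_C = n_limiting * M_C = 0.56918 * 127.83
mass_C = 72.7582794 g, rounded to 4 dp:

72.7583 g


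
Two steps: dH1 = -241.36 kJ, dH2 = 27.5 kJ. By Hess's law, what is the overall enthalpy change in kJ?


Hess's law: enthalpy is a state function, so add the step enthalpies.
dH_total = dH1 + dH2 = -241.36 + (27.5)
dH_total = -213.86 kJ:

-213.86 kJ


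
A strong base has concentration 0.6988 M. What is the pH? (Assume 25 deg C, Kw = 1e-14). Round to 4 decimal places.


A strong base dissociates completely, so [OH-] equals the given concentration.
pOH = -log10([OH-]) = -log10(0.6988) = 0.155647
pH = 14 - pOH = 14 - 0.155647
pH = 13.844353, rounded to 4 dp:

13.8444


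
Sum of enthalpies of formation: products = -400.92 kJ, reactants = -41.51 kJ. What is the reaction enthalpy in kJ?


dH_rxn = sum(dH_f products) - sum(dH_f reactants)
dH_rxn = -400.92 - (-41.51)
dH_rxn = -359.41 kJ:

-359.41 kJ


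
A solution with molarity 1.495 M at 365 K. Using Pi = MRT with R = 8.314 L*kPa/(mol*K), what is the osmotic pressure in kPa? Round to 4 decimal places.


Osmotic pressure (van't Hoff): Pi = M*R*T.
RT = 8.314 * 365 = 3034.61
Pi = 1.495 * 3034.61
Pi = 4536.74195 kPa, rounded to 4 dp:

4536.7420 kPa


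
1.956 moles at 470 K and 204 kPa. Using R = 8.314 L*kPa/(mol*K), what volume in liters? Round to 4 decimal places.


PV = nRT, solve for V = nRT / P.
nRT = 1.956 * 8.314 * 470 = 7643.2265
V = 7643.2265 / 204
V = 37.46679657 L, rounded to 4 dp:

37.4668 L


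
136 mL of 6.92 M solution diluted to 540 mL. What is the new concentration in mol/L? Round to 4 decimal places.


Dilution: M1*V1 = M2*V2, solve for M2.
M2 = M1*V1 / V2
M2 = 6.92 * 136 / 540
M2 = 941.12 / 540
M2 = 1.74281481 mol/L, rounded to 4 dp:

1.7428 mol/L


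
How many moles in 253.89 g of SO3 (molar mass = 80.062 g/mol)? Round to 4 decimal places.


n = mass / M
n = 253.89 / 80.062
n = 3.17116735 mol, rounded to 4 dp:

3.1712 mol


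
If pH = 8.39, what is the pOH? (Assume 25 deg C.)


At 25 deg C, pH + pOH = 14.
pOH = 14 - pH = 14 - 8.39
pOH = 5.61:

5.61


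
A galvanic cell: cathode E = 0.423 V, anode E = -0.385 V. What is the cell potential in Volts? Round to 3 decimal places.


Standard cell potential: E_cell = E_cathode - E_anode.
E_cell = 0.423 - (-0.385)
E_cell = 0.808 V, rounded to 3 dp:

0.808 V


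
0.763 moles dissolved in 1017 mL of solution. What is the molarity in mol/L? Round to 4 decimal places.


Convert volume to liters: V_L = V_mL / 1000.
V_L = 1017 / 1000 = 1.017 L
M = n / V_L = 0.763 / 1.017
M = 0.75024582 mol/L, rounded to 4 dp:

0.7502 mol/L


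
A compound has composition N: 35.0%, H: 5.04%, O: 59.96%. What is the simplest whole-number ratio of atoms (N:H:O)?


Assume 100 g of compound, divide each mass% by atomic mass to get moles, then normalize by the smallest to get a raw atom ratio.
Moles per 100 g: N: 35.0/14.007 = 2.4988, H: 5.04/1.008 = 5.0, O: 59.96/15.999 = 3.7477
Raw ratio (divide by min = 2.4988): N: 1.0, H: 2.001, O: 1.5
Multiply by 2 to clear fractions: N: 2.0 ~= 2, H: 4.002 ~= 4, O: 3.0 ~= 3
Reduce by GCD to get the simplest whole-number ratio:

2:4:3


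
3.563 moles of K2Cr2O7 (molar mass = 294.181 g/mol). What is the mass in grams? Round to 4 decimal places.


mass = n * M
mass = 3.563 * 294.181
mass = 1048.166903 g, rounded to 4 dp:

1048.1669 g


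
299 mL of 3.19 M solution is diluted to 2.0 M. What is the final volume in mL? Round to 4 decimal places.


Dilution: M1*V1 = M2*V2, solve for V2.
V2 = M1*V1 / M2
V2 = 3.19 * 299 / 2.0
V2 = 953.81 / 2.0
V2 = 476.905 mL, rounded to 4 dp:

476.9050 mL


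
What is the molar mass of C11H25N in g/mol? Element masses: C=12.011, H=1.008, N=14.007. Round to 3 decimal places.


M = sum(count * atomic_mass) over atoms.
M = 11*12.011 + 25*1.008 + 1*14.007
M = 132.121 + 25.2 + 14.007
M = 171.328 g/mol, rounded to 3 dp:

171.328 g/mol


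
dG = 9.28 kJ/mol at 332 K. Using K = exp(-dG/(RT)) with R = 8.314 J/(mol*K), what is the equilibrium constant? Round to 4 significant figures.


dG is in kJ/mol; multiply by 1000 to match R in J/(mol*K).
RT = 8.314 * 332 = 2760.248 J/mol
exponent = -dG*1000 / (RT) = -(9.28*1000) / 2760.248 = -3.36201675
K = exp(-3.36201675)
K = 0.034665277, rounded to 4 significant figures:

0.03467


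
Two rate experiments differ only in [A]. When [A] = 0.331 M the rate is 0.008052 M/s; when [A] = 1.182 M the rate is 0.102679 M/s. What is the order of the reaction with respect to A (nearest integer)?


Rate is proportional to [A]^n, so rate2/rate1 = ([A]2/[A]1)^n. Take logs to solve for n.
rate2/rate1 = 0.102679 / 0.008052 = 12.752
[A]2/[A]1 = 1.182 / 0.331 = 3.571
n = ln(12.752) / ln(3.571) = 2.0
Nearest integer order:

2


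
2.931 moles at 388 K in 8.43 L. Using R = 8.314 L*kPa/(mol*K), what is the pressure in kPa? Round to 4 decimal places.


PV = nRT, solve for P = nRT / V.
nRT = 2.931 * 8.314 * 388 = 9454.9136
P = 9454.9136 / 8.43
P = 1121.57931198 kPa, rounded to 4 dp:

1121.5793 kPa


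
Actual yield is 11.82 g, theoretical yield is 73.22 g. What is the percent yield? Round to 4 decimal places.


% yield = 100 * actual / theoretical
% yield = 100 * 11.82 / 73.22
% yield = 16.14313029 %, rounded to 4 dp:

16.1431 %


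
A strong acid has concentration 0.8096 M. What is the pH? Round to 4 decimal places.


A strong acid dissociates completely, so [H+] equals the given concentration.
pH = -log10([H+]) = -log10(0.8096)
pH = 0.0917295, rounded to 4 dp:

0.0917


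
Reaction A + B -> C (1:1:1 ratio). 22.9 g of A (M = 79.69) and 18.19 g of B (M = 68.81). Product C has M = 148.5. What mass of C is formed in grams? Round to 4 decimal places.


Find moles of each reactant; the smaller value is the limiting reagent in a 1:1:1 reaction, so moles_C equals moles of the limiter.
n_A = mass_A / M_A = 22.9 / 79.69 = 0.287364 mol
n_B = mass_B / M_B = 18.19 / 68.81 = 0.264351 mol
Limiting reagent: B (smaller), n_limiting = 0.264351 mol
mass_C = n_limiting * M_C = 0.264351 * 148.5
mass_C = 39.2561235 g, rounded to 4 dp:

39.2561 g


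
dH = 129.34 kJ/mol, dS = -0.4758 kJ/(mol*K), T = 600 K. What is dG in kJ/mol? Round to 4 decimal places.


Gibbs: dG = dH - T*dS (consistent units, dS already in kJ/(mol*K)).
T*dS = 600 * -0.4758 = -285.48
dG = 129.34 - (-285.48)
dG = 414.82 kJ/mol, rounded to 4 dp:

414.8200 kJ/mol


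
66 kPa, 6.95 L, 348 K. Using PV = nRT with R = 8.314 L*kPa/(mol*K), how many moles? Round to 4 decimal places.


PV = nRT, solve for n = PV / (RT).
PV = 66 * 6.95 = 458.7
RT = 8.314 * 348 = 2893.272
n = 458.7 / 2893.272
n = 0.15854023 mol, rounded to 4 dp:

0.1585 mol


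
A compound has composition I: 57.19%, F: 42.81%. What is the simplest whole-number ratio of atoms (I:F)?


Assume 100 g of compound, divide each mass% by atomic mass to get moles, then normalize by the smallest to get a raw atom ratio.
Moles per 100 g: I: 57.19/126.904 = 0.4507, F: 42.81/18.998 = 2.2534
Raw ratio (divide by min = 0.4507): I: 1.0, F: 5.0
Multiply by 1 to clear fractions: I: 1.0 ~= 1, F: 5.0 ~= 5
Reduce by GCD to get the simplest whole-number ratio:

1:5


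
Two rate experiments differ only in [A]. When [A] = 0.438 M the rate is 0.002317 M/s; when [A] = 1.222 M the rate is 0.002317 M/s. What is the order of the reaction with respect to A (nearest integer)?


Rate is proportional to [A]^n, so rate2/rate1 = ([A]2/[A]1)^n. Take logs to solve for n.
rate2/rate1 = 0.002317 / 0.002317 = 1.0
[A]2/[A]1 = 1.222 / 0.438 = 2.79
n = ln(1.0) / ln(2.79) = 0.0
Nearest integer order:

0


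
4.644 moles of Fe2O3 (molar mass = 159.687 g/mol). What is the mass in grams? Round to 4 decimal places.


mass = n * M
mass = 4.644 * 159.687
mass = 741.586428 g, rounded to 4 dp:

741.5864 g


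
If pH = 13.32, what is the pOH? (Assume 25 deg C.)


At 25 deg C, pH + pOH = 14.
pOH = 14 - pH = 14 - 13.32
pOH = 0.68:

0.68


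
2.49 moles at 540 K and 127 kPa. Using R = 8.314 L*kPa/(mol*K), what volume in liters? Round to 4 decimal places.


PV = nRT, solve for V = nRT / P.
nRT = 2.49 * 8.314 * 540 = 11179.0044
V = 11179.0044 / 127
V = 88.02365669 L, rounded to 4 dp:

88.0237 L


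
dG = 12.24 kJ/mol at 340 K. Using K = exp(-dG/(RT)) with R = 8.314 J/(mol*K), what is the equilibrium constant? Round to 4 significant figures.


dG is in kJ/mol; multiply by 1000 to match R in J/(mol*K).
RT = 8.314 * 340 = 2826.76 J/mol
exponent = -dG*1000 / (RT) = -(12.24*1000) / 2826.76 = -4.33004571
K = exp(-4.33004571)
K = 0.013166946, rounded to 4 significant figures:

0.01317


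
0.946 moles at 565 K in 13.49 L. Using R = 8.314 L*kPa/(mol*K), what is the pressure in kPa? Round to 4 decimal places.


PV = nRT, solve for P = nRT / V.
nRT = 0.946 * 8.314 * 565 = 4443.7499
P = 4443.7499 / 13.49
P = 329.41066716 kPa, rounded to 4 dp:

329.4107 kPa


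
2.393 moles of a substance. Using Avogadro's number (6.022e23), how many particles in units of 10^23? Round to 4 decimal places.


N = n * NA, then divide by 1e23 for the requested units.
N / 1e23 = n * 6.022
N / 1e23 = 2.393 * 6.022
N / 1e23 = 14.410646, rounded to 4 dp:

14.4106


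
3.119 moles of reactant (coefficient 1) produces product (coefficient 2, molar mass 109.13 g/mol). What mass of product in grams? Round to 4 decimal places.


Use the coefficient ratio to convert reactant moles to product moles, then multiply by the product's molar mass.
moles_P = moles_R * (coeff_P / coeff_R) = 3.119 * (2/1) = 6.238
mass_P = moles_P * M_P = 6.238 * 109.13
mass_P = 680.75294 g, rounded to 4 dp:

680.7529 g


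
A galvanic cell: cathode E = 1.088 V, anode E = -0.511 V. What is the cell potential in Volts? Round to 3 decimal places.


Standard cell potential: E_cell = E_cathode - E_anode.
E_cell = 1.088 - (-0.511)
E_cell = 1.599 V, rounded to 3 dp:

1.599 V


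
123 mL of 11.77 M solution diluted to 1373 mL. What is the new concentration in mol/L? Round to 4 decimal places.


Dilution: M1*V1 = M2*V2, solve for M2.
M2 = M1*V1 / V2
M2 = 11.77 * 123 / 1373
M2 = 1447.71 / 1373
M2 = 1.05441369 mol/L, rounded to 4 dp:

1.0544 mol/L


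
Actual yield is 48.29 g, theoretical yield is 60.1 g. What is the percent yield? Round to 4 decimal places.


% yield = 100 * actual / theoretical
% yield = 100 * 48.29 / 60.1
% yield = 80.34941764 %, rounded to 4 dp:

80.3494 %


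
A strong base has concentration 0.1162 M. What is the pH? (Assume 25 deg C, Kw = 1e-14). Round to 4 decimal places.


A strong base dissociates completely, so [OH-] equals the given concentration.
pOH = -log10([OH-]) = -log10(0.1162) = 0.934794
pH = 14 - pOH = 14 - 0.934794
pH = 13.065206, rounded to 4 dp:

13.0652


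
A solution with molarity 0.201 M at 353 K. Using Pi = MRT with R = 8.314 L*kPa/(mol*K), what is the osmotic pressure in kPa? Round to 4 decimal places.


Osmotic pressure (van't Hoff): Pi = M*R*T.
RT = 8.314 * 353 = 2934.842
Pi = 0.201 * 2934.842
Pi = 589.903242 kPa, rounded to 4 dp:

589.9032 kPa


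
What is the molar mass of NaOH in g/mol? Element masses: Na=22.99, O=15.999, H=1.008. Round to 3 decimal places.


M = sum(count * atomic_mass) over atoms.
M = 1*22.99 + 1*15.999 + 1*1.008
M = 22.99 + 15.999 + 1.008
M = 39.997 g/mol, rounded to 3 dp:

39.997 g/mol


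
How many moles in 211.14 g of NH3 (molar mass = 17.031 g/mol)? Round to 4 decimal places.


n = mass / M
n = 211.14 / 17.031
n = 12.39739299 mol, rounded to 4 dp:

12.3974 mol


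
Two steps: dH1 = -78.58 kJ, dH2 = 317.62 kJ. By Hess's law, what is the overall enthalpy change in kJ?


Hess's law: enthalpy is a state function, so add the step enthalpies.
dH_total = dH1 + dH2 = -78.58 + (317.62)
dH_total = 239.04 kJ:

239.04 kJ


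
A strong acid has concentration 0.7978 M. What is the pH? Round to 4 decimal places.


A strong acid dissociates completely, so [H+] equals the given concentration.
pH = -log10([H+]) = -log10(0.7978)
pH = 0.09810597, rounded to 4 dp:

0.0981


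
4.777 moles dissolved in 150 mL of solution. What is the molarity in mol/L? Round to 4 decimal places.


Convert volume to liters: V_L = V_mL / 1000.
V_L = 150 / 1000 = 0.15 L
M = n / V_L = 4.777 / 0.15
M = 31.84666667 mol/L, rounded to 4 dp:

31.8467 mol/L


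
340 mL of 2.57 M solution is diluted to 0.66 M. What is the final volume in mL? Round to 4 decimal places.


Dilution: M1*V1 = M2*V2, solve for V2.
V2 = M1*V1 / M2
V2 = 2.57 * 340 / 0.66
V2 = 873.8 / 0.66
V2 = 1323.93939394 mL, rounded to 4 dp:

1323.9394 mL


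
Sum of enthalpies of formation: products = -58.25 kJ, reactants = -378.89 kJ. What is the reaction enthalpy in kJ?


dH_rxn = sum(dH_f products) - sum(dH_f reactants)
dH_rxn = -58.25 - (-378.89)
dH_rxn = 320.64 kJ:

320.64 kJ


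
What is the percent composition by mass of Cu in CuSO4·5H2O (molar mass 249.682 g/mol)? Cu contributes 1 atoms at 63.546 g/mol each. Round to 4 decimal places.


pct = 100 * (n_elem * M_elem) / M_total
mass_contribution = 1 * 63.546 = 63.546 g/mol
pct = 100 * 63.546 / 249.682
pct = 25.45077338 %, rounded to 4 dp:

25.4508 %


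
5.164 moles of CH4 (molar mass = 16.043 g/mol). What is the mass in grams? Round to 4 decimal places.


mass = n * M
mass = 5.164 * 16.043
mass = 82.846052 g, rounded to 4 dp:

82.8461 g


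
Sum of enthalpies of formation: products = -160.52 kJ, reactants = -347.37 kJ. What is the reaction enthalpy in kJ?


dH_rxn = sum(dH_f products) - sum(dH_f reactants)
dH_rxn = -160.52 - (-347.37)
dH_rxn = 186.85 kJ:

186.85 kJ


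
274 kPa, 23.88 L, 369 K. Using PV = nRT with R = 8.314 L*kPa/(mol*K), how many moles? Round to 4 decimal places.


PV = nRT, solve for n = PV / (RT).
PV = 274 * 23.88 = 6543.12
RT = 8.314 * 369 = 3067.866
n = 6543.12 / 3067.866
n = 2.13279198 mol, rounded to 4 dp:

2.1328 mol


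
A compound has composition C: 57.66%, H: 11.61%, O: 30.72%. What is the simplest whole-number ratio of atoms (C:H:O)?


Assume 100 g of compound, divide each mass% by atomic mass to get moles, then normalize by the smallest to get a raw atom ratio.
Moles per 100 g: C: 57.66/12.011 = 4.8006, H: 11.61/1.008 = 11.5179, O: 30.72/15.999 = 1.9201
Raw ratio (divide by min = 1.9201): C: 2.5, H: 5.999, O: 1.0
Multiply by 2 to clear fractions: C: 5.0 ~= 5, H: 11.997 ~= 12, O: 2.0 ~= 2
Reduce by GCD to get the simplest whole-number ratio:

5:12:2


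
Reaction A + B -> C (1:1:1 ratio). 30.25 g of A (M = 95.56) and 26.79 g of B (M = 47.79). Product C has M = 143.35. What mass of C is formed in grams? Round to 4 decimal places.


Find moles of each reactant; the smaller value is the limiting reagent in a 1:1:1 reaction, so moles_C equals moles of the limiter.
n_A = mass_A / M_A = 30.25 / 95.56 = 0.316555 mol
n_B = mass_B / M_B = 26.79 / 47.79 = 0.560578 mol
Limiting reagent: A (smaller), n_limiting = 0.316555 mol
mass_C = n_limiting * M_C = 0.316555 * 143.35
mass_C = 45.37815925 g, rounded to 4 dp:

45.3782 g


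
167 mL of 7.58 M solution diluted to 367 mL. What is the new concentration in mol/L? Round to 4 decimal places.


Dilution: M1*V1 = M2*V2, solve for M2.
M2 = M1*V1 / V2
M2 = 7.58 * 167 / 367
M2 = 1265.86 / 367
M2 = 3.44920981 mol/L, rounded to 4 dp:

3.4492 mol/L


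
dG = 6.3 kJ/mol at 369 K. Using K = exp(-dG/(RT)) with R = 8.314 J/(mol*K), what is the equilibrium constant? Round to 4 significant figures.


dG is in kJ/mol; multiply by 1000 to match R in J/(mol*K).
RT = 8.314 * 369 = 3067.866 J/mol
exponent = -dG*1000 / (RT) = -(6.3*1000) / 3067.866 = -2.05354471
K = exp(-2.05354471)
K = 0.12827938, rounded to 4 significant figures:

0.1283


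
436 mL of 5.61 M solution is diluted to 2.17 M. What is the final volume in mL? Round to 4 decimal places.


Dilution: M1*V1 = M2*V2, solve for V2.
V2 = M1*V1 / M2
V2 = 5.61 * 436 / 2.17
V2 = 2445.96 / 2.17
V2 = 1127.17050691 mL, rounded to 4 dp:

1127.1705 mL


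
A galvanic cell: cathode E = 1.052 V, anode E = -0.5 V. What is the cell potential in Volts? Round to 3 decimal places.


Standard cell potential: E_cell = E_cathode - E_anode.
E_cell = 1.052 - (-0.5)
E_cell = 1.552 V, rounded to 3 dp:

1.552 V


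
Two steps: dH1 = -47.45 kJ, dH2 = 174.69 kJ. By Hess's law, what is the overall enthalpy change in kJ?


Hess's law: enthalpy is a state function, so add the step enthalpies.
dH_total = dH1 + dH2 = -47.45 + (174.69)
dH_total = 127.24 kJ:

127.24 kJ


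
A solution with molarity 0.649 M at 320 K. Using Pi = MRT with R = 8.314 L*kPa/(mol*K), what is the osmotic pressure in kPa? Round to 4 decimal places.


Osmotic pressure (van't Hoff): Pi = M*R*T.
RT = 8.314 * 320 = 2660.48
Pi = 0.649 * 2660.48
Pi = 1726.65152 kPa, rounded to 4 dp:

1726.6515 kPa


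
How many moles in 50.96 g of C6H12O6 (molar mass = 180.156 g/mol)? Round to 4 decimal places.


n = mass / M
n = 50.96 / 180.156
n = 0.28286596 mol, rounded to 4 dp:

0.2829 mol


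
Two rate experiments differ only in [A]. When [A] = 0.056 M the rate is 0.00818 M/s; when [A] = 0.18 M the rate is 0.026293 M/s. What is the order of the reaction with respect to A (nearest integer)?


Rate is proportional to [A]^n, so rate2/rate1 = ([A]2/[A]1)^n. Take logs to solve for n.
rate2/rate1 = 0.026293 / 0.00818 = 3.2143
[A]2/[A]1 = 0.18 / 0.056 = 3.2143
n = ln(3.2143) / ln(3.2143) = 1.0
Nearest integer order:

1


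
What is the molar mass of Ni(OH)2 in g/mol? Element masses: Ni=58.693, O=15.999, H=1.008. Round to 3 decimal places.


M = sum(count * atomic_mass) over atoms.
M = 1*58.693 + 2*15.999 + 2*1.008
M = 58.693 + 31.998 + 2.016
M = 92.707 g/mol, rounded to 3 dp:

92.707 g/mol


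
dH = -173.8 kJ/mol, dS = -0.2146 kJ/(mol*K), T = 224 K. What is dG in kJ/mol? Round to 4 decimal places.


Gibbs: dG = dH - T*dS (consistent units, dS already in kJ/(mol*K)).
T*dS = 224 * -0.2146 = -48.0704
dG = -173.8 - (-48.0704)
dG = -125.7296 kJ/mol, rounded to 4 dp:

-125.7296 kJ/mol


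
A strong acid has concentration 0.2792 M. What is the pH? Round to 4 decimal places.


A strong acid dissociates completely, so [H+] equals the given concentration.
pH = -log10([H+]) = -log10(0.2792)
pH = 0.55408459, rounded to 4 dp:

0.5541


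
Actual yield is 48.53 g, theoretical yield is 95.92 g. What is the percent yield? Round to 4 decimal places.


% yield = 100 * actual / theoretical
% yield = 100 * 48.53 / 95.92
% yield = 50.5942452 %, rounded to 4 dp:

50.5942 %


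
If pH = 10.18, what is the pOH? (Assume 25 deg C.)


At 25 deg C, pH + pOH = 14.
pOH = 14 - pH = 14 - 10.18
pOH = 3.82:

3.82


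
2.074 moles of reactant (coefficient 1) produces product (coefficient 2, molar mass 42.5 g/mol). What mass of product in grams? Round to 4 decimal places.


Use the coefficient ratio to convert reactant moles to product moles, then multiply by the product's molar mass.
moles_P = moles_R * (coeff_P / coeff_R) = 2.074 * (2/1) = 4.148
mass_P = moles_P * M_P = 4.148 * 42.5
mass_P = 176.29 g, rounded to 4 dp:

176.2900 g


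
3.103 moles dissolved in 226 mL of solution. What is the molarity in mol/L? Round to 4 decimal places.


Convert volume to liters: V_L = V_mL / 1000.
V_L = 226 / 1000 = 0.226 L
M = n / V_L = 3.103 / 0.226
M = 13.7300885 mol/L, rounded to 4 dp:

13.7301 mol/L


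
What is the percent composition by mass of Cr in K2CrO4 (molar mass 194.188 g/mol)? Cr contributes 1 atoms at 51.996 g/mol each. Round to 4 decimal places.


pct = 100 * (n_elem * M_elem) / M_total
mass_contribution = 1 * 51.996 = 51.996 g/mol
pct = 100 * 51.996 / 194.188
pct = 26.77611387 %, rounded to 4 dp:

26.7761 %


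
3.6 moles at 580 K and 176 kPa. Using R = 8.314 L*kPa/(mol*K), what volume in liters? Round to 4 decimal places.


PV = nRT, solve for V = nRT / P.
nRT = 3.6 * 8.314 * 580 = 17359.632
V = 17359.632 / 176
V = 98.63427273 L, rounded to 4 dp:

98.6343 L


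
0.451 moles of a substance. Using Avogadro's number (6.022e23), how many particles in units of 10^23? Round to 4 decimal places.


N = n * NA, then divide by 1e23 for the requested units.
N / 1e23 = n * 6.022
N / 1e23 = 0.451 * 6.022
N / 1e23 = 2.715922, rounded to 4 dp:

2.7159


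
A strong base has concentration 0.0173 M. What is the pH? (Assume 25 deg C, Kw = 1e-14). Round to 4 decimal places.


A strong base dissociates completely, so [OH-] equals the given concentration.
pOH = -log10([OH-]) = -log10(0.0173) = 1.761954
pH = 14 - pOH = 14 - 1.761954
pH = 12.238046, rounded to 4 dp:

12.2380


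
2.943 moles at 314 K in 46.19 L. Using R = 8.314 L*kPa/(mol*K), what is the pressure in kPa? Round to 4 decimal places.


PV = nRT, solve for P = nRT / V.
nRT = 2.943 * 8.314 * 314 = 7682.984
P = 7682.984 / 46.19
P = 166.33435809 kPa, rounded to 4 dp:

166.3344 kPa


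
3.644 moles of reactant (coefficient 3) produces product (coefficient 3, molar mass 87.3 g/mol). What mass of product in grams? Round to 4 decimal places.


Use the coefficient ratio to convert reactant moles to product moles, then multiply by the product's molar mass.
moles_P = moles_R * (coeff_P / coeff_R) = 3.644 * (3/3) = 3.644
mass_P = moles_P * M_P = 3.644 * 87.3
mass_P = 318.1212 g, rounded to 4 dp:

318.1212 g


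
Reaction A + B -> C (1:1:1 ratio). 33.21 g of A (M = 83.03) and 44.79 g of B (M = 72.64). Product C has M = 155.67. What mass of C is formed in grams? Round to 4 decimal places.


Find moles of each reactant; the smaller value is the limiting reagent in a 1:1:1 reaction, so moles_C equals moles of the limiter.
n_A = mass_A / M_A = 33.21 / 83.03 = 0.399976 mol
n_B = mass_B / M_B = 44.79 / 72.64 = 0.616602 mol
Limiting reagent: A (smaller), n_limiting = 0.399976 mol
mass_C = n_limiting * M_C = 0.399976 * 155.67
mass_C = 62.26426392 g, rounded to 4 dp:

62.2643 g


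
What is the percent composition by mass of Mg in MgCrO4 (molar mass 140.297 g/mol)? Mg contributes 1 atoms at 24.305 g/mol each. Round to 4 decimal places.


pct = 100 * (n_elem * M_elem) / M_total
mass_contribution = 1 * 24.305 = 24.305 g/mol
pct = 100 * 24.305 / 140.297
pct = 17.32396274 %, rounded to 4 dp:

17.3240 %


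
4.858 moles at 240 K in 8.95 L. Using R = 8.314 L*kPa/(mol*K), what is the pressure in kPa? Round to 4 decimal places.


PV = nRT, solve for P = nRT / V.
nRT = 4.858 * 8.314 * 240 = 9693.4589
P = 9693.4589 / 8.95
P = 1083.06803352 kPa, rounded to 4 dp:

1083.0680 kPa


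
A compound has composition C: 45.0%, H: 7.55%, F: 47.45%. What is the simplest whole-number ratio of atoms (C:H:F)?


Assume 100 g of compound, divide each mass% by atomic mass to get moles, then normalize by the smallest to get a raw atom ratio.
Moles per 100 g: C: 45.0/12.011 = 3.7466, H: 7.55/1.008 = 7.4901, F: 47.45/18.998 = 2.4976
Raw ratio (divide by min = 2.4976): C: 1.5, H: 2.999, F: 1.0
Multiply by 2 to clear fractions: C: 3.0 ~= 3, H: 5.998 ~= 6, F: 2.0 ~= 2
Reduce by GCD to get the simplest whole-number ratio:

3:6:2


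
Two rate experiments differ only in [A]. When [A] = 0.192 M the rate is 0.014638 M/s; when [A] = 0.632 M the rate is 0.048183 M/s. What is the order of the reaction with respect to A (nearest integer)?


Rate is proportional to [A]^n, so rate2/rate1 = ([A]2/[A]1)^n. Take logs to solve for n.
rate2/rate1 = 0.048183 / 0.014638 = 3.2916
[A]2/[A]1 = 0.632 / 0.192 = 3.2917
n = ln(3.2916) / ln(3.2917) = 1.0
Nearest integer order:

1


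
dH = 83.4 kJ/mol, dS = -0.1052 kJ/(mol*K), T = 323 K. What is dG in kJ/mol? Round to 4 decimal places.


Gibbs: dG = dH - T*dS (consistent units, dS already in kJ/(mol*K)).
T*dS = 323 * -0.1052 = -33.9796
dG = 83.4 - (-33.9796)
dG = 117.3796 kJ/mol, rounded to 4 dp:

117.3796 kJ/mol


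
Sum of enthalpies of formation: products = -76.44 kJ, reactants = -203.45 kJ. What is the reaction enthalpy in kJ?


dH_rxn = sum(dH_f products) - sum(dH_f reactants)
dH_rxn = -76.44 - (-203.45)
dH_rxn = 127.01 kJ:

127.01 kJ


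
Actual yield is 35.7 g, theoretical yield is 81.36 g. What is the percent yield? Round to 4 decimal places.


% yield = 100 * actual / theoretical
% yield = 100 * 35.7 / 81.36
% yield = 43.87905605 %, rounded to 4 dp:

43.8791 %


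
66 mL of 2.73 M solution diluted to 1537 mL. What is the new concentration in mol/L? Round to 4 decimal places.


Dilution: M1*V1 = M2*V2, solve for M2.
M2 = M1*V1 / V2
M2 = 2.73 * 66 / 1537
M2 = 180.18 / 1537
M2 = 0.11722837 mol/L, rounded to 4 dp:

0.1172 mol/L


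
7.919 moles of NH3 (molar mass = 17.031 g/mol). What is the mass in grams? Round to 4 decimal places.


mass = n * M
mass = 7.919 * 17.031
mass = 134.868489 g, rounded to 4 dp:

134.8685 g


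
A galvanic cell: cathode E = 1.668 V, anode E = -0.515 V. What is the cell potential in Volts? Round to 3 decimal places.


Standard cell potential: E_cell = E_cathode - E_anode.
E_cell = 1.668 - (-0.515)
E_cell = 2.183 V, rounded to 3 dp:

2.183 V


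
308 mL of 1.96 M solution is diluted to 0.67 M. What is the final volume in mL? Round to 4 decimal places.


Dilution: M1*V1 = M2*V2, solve for V2.
V2 = M1*V1 / M2
V2 = 1.96 * 308 / 0.67
V2 = 603.68 / 0.67
V2 = 901.01492537 mL, rounded to 4 dp:

901.0149 mL


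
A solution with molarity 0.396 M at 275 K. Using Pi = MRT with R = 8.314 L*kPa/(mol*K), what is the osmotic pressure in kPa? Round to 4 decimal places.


Osmotic pressure (van't Hoff): Pi = M*R*T.
RT = 8.314 * 275 = 2286.35
Pi = 0.396 * 2286.35
Pi = 905.3946 kPa, rounded to 4 dp:

905.3946 kPa


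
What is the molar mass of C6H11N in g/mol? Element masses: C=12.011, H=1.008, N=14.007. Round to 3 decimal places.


M = sum(count * atomic_mass) over atoms.
M = 6*12.011 + 11*1.008 + 1*14.007
M = 72.066 + 11.088 + 14.007
M = 97.161 g/mol, rounded to 3 dp:

97.161 g/mol


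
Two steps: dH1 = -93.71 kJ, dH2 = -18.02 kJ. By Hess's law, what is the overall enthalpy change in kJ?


Hess's law: enthalpy is a state function, so add the step enthalpies.
dH_total = dH1 + dH2 = -93.71 + (-18.02)
dH_total = -111.73 kJ:

-111.73 kJ


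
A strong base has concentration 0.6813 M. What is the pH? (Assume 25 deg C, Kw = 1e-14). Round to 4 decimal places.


A strong base dissociates completely, so [OH-] equals the given concentration.
pOH = -log10([OH-]) = -log10(0.6813) = 0.166662
pH = 14 - pOH = 14 - 0.166662
pH = 13.833338, rounded to 4 dp:

13.8333


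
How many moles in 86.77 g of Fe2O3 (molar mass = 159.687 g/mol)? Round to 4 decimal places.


n = mass / M
n = 86.77 / 159.687
n = 0.54337548 mol, rounded to 4 dp:

0.5434 mol


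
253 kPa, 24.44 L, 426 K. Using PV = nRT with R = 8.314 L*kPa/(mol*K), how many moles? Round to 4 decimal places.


PV = nRT, solve for n = PV / (RT).
PV = 253 * 24.44 = 6183.32
RT = 8.314 * 426 = 3541.764
n = 6183.32 / 3541.764
n = 1.74583061 mol, rounded to 4 dp:

1.7458 mol


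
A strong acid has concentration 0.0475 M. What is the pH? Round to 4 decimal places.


A strong acid dissociates completely, so [H+] equals the given concentration.
pH = -log10([H+]) = -log10(0.0475)
pH = 1.32330639, rounded to 4 dp:

1.3233


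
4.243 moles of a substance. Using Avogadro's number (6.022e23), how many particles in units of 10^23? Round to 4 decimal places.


N = n * NA, then divide by 1e23 for the requested units.
N / 1e23 = n * 6.022
N / 1e23 = 4.243 * 6.022
N / 1e23 = 25.551346, rounded to 4 dp:

25.5513


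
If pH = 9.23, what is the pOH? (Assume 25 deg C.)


At 25 deg C, pH + pOH = 14.
pOH = 14 - pH = 14 - 9.23
pOH = 4.77:

4.77


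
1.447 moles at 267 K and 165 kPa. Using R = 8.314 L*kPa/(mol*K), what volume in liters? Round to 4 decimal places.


PV = nRT, solve for V = nRT / P.
nRT = 1.447 * 8.314 * 267 = 3212.1056
V = 3212.1056 / 165
V = 19.46730667 L, rounded to 4 dp:

19.4673 L


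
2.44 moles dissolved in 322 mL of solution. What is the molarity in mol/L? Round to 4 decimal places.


Convert volume to liters: V_L = V_mL / 1000.
V_L = 322 / 1000 = 0.322 L
M = n / V_L = 2.44 / 0.322
M = 7.57763975 mol/L, rounded to 4 dp:

7.5776 mol/L


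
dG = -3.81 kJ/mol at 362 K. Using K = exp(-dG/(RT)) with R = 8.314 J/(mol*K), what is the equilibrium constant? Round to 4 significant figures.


dG is in kJ/mol; multiply by 1000 to match R in J/(mol*K).
RT = 8.314 * 362 = 3009.668 J/mol
exponent = -dG*1000 / (RT) = -(-3.81*1000) / 3009.668 = 1.26592036
K = exp(1.26592036)
K = 3.5463552, rounded to 4 significant figures:

3.546


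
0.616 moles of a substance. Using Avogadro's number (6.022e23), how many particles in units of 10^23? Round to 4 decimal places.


N = n * NA, then divide by 1e23 for the requested units.
N / 1e23 = n * 6.022
N / 1e23 = 0.616 * 6.022
N / 1e23 = 3.709552, rounded to 4 dp:

3.7096


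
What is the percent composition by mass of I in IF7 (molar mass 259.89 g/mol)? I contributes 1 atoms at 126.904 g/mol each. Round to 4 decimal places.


pct = 100 * (n_elem * M_elem) / M_total
mass_contribution = 1 * 126.904 = 126.904 g/mol
pct = 100 * 126.904 / 259.89
pct = 48.82988957 %, rounded to 4 dp:

48.8299 %


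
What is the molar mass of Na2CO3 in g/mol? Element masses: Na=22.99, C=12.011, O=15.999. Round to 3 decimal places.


M = sum(count * atomic_mass) over atoms.
M = 2*22.99 + 1*12.011 + 3*15.999
M = 45.98 + 12.011 + 47.997
M = 105.988 g/mol, rounded to 3 dp:

105.988 g/mol


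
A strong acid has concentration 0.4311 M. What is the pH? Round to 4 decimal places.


A strong acid dissociates completely, so [H+] equals the given concentration.
pH = -log10([H+]) = -log10(0.4311)
pH = 0.36542198, rounded to 4 dp:

0.3654


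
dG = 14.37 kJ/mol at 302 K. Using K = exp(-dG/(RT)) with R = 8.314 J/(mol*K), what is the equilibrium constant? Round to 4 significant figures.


dG is in kJ/mol; multiply by 1000 to match R in J/(mol*K).
RT = 8.314 * 302 = 2510.828 J/mol
exponent = -dG*1000 / (RT) = -(14.37*1000) / 2510.828 = -5.72321163
K = exp(-5.72321163)
K = 0.0032691946, rounded to 4 significant figures:

0.003269


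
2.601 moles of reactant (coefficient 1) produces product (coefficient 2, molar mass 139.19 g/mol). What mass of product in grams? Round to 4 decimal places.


Use the coefficient ratio to convert reactant moles to product moles, then multiply by the product's molar mass.
moles_P = moles_R * (coeff_P / coeff_R) = 2.601 * (2/1) = 5.202
mass_P = moles_P * M_P = 5.202 * 139.19
mass_P = 724.06638 g, rounded to 4 dp:

724.0664 g


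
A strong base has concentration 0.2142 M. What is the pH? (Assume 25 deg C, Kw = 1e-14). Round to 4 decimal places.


A strong base dissociates completely, so [OH-] equals the given concentration.
pOH = -log10([OH-]) = -log10(0.2142) = 0.669181
pH = 14 - pOH = 14 - 0.669181
pH = 13.330819, rounded to 4 dp:

13.3308


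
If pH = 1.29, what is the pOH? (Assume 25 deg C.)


At 25 deg C, pH + pOH = 14.
pOH = 14 - pH = 14 - 1.29
pOH = 12.71:

12.71


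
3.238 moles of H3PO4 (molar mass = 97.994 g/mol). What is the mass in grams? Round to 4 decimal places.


mass = n * M
mass = 3.238 * 97.994
mass = 317.304572 g, rounded to 4 dp:

317.3046 g


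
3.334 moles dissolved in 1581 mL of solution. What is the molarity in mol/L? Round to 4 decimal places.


Convert volume to liters: V_L = V_mL / 1000.
V_L = 1581 / 1000 = 1.581 L
M = n / V_L = 3.334 / 1.581
M = 2.1087919 mol/L, rounded to 4 dp:

2.1088 mol/L


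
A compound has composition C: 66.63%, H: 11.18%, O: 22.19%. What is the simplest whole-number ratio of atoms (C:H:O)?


Assume 100 g of compound, divide each mass% by atomic mass to get moles, then normalize by the smallest to get a raw atom ratio.
Moles per 100 g: C: 66.63/12.011 = 5.5474, H: 11.18/1.008 = 11.0913, O: 22.19/15.999 = 1.387
Raw ratio (divide by min = 1.387): C: 4.0, H: 7.997, O: 1.0
Multiply by 1 to clear fractions: C: 4.0 ~= 4, H: 7.997 ~= 8, O: 1.0 ~= 1
Reduce by GCD to get the simplest whole-number ratio:

4:8:1


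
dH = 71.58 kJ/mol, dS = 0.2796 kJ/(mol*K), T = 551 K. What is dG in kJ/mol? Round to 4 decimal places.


Gibbs: dG = dH - T*dS (consistent units, dS already in kJ/(mol*K)).
T*dS = 551 * 0.2796 = 154.0596
dG = 71.58 - (154.0596)
dG = -82.4796 kJ/mol, rounded to 4 dp:

-82.4796 kJ/mol


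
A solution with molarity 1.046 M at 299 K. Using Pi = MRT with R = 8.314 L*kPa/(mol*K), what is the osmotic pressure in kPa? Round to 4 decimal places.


Osmotic pressure (van't Hoff): Pi = M*R*T.
RT = 8.314 * 299 = 2485.886
Pi = 1.046 * 2485.886
Pi = 2600.236756 kPa, rounded to 4 dp:

2600.2368 kPa


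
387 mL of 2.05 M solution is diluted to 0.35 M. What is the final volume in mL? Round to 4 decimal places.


Dilution: M1*V1 = M2*V2, solve for V2.
V2 = M1*V1 / M2
V2 = 2.05 * 387 / 0.35
V2 = 793.35 / 0.35
V2 = 2266.71428571 mL, rounded to 4 dp:

2266.7143 mL


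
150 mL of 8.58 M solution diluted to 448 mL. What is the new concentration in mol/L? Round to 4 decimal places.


Dilution: M1*V1 = M2*V2, solve for M2.
M2 = M1*V1 / V2
M2 = 8.58 * 150 / 448
M2 = 1287.0 / 448
M2 = 2.87276786 mol/L, rounded to 4 dp:

2.8728 mol/L


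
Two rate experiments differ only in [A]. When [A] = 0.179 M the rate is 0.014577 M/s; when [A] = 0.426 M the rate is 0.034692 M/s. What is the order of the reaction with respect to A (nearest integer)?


Rate is proportional to [A]^n, so rate2/rate1 = ([A]2/[A]1)^n. Take logs to solve for n.
rate2/rate1 = 0.034692 / 0.014577 = 2.3799
[A]2/[A]1 = 0.426 / 0.179 = 2.3799
n = ln(2.3799) / ln(2.3799) = 1.0
Nearest integer order:

1


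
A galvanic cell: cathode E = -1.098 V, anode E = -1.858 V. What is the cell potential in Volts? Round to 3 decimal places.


Standard cell potential: E_cell = E_cathode - E_anode.
E_cell = -1.098 - (-1.858)
E_cell = 0.76 V, rounded to 3 dp:

0.760 V


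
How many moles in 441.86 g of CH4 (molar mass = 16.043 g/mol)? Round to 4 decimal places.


n = mass / M
n = 441.86 / 16.043
n = 27.54223026 mol, rounded to 4 dp:

27.5422 mol
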